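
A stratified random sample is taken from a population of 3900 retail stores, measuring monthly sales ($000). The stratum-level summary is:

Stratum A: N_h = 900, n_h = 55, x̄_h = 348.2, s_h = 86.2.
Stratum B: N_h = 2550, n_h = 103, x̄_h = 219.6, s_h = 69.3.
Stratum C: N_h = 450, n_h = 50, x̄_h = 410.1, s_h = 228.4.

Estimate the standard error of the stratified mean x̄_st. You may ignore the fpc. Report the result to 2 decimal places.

SE(x̄_st) ≈ 6.40

V̂(x̄_st) = Σ W_h² s_h²/n_h, with W_h = N_h/N and N = 3900:
  stratum A: (900/3900)²·86.2²/55 = 7.19462
  stratum B: (2550/3900)²·69.3²/103 = 19.9334
  stratum C: (450/3900)²·228.4²/50 = 13.8905
V̂(x̄_st) = 41.0185
SE(x̄_st) = √41.0185 = 6.40457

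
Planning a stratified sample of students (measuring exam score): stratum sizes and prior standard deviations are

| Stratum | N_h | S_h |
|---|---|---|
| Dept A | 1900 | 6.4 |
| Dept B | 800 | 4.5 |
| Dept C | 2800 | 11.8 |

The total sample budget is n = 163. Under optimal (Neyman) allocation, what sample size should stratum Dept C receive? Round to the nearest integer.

Neyman allocation: n_h = n · N_h S_h / Σ N_i S_i, with n = 163.
  stratum Dept A: N_h·S_h = 1900·6.4 = 12160.00
  stratum Dept B: N_h·S_h = 800·4.5 = 3600.00
  stratum Dept C: N_h·S_h = 2800·11.8 = 33040.00
Σ N_h S_h = 48800.00
n for stratum Dept C = 163·33040.00/48800.00 = 110.359 → 110

110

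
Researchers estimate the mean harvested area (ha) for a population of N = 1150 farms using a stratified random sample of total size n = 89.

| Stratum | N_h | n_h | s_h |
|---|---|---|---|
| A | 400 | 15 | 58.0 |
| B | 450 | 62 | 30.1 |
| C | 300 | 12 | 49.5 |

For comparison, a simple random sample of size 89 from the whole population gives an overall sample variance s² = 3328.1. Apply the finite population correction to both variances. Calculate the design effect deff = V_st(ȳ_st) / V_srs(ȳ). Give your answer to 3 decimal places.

V̂(ȳ_st) = Σ W_h² (1 − n_h/N_h) s_h²/n_h, with W_h = N_h/N and N = 1150:
  stratum A: (400/1150)²·(1 − 15/400)·58.0²/15 = 26.115
  stratum B: (450/1150)²·(1 − 62/450)·30.1²/62 = 1.92926
  stratum C: (300/1150)²·(1 − 12/300)·49.5²/12 = 13.3397
V_st = 41.384
V_srs = (1 − 89/1150)·3328.1/89 = 34.5004
deff = V_st / V_srs = 41.384/34.5004 = 1.1995

deff ≈ 1.200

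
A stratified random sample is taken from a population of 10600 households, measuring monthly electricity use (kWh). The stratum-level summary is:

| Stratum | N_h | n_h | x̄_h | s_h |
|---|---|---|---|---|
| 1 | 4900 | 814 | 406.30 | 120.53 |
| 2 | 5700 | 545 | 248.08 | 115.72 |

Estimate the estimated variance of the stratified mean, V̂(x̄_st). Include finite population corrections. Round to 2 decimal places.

V̂(x̄_st) ≈ 9.61

V̂(x̄_st) = Σ W_h² (1 − n_h/N_h) s_h²/n_h, with W_h = N_h/N and N = 10600:
  stratum 1: (4900/10600)²·(1 − 814/4900)·120.53²/814 = 3.18016
  stratum 2: (5700/10600)²·(1 − 545/5700)·115.72²/545 = 6.42558
V̂(x̄_st) = 9.60573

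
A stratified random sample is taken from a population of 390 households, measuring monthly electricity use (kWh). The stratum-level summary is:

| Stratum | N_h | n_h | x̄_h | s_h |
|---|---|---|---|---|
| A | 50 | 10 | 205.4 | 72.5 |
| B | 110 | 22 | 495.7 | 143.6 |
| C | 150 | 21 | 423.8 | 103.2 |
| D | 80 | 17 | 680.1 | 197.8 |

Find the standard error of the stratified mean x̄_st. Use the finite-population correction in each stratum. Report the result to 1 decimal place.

SE(x̄_st) ≈ 14.4

V̂(x̄_st) = Σ W_h² (1 − n_h/N_h) s_h²/n_h, with W_h = N_h/N and N = 390:
  stratum A: (50/390)²·(1 − 10/50)·72.5²/10 = 6.91157
  stratum B: (110/390)²·(1 − 22/110)·143.6²/22 = 59.653
  stratum C: (150/390)²·(1 − 21/150)·103.2²/21 = 64.5196
  stratum D: (80/390)²·(1 − 17/80)·197.8²/17 = 76.2614
V̂(x̄_st) = 207.346
SE(x̄_st) = √207.346 = 14.3995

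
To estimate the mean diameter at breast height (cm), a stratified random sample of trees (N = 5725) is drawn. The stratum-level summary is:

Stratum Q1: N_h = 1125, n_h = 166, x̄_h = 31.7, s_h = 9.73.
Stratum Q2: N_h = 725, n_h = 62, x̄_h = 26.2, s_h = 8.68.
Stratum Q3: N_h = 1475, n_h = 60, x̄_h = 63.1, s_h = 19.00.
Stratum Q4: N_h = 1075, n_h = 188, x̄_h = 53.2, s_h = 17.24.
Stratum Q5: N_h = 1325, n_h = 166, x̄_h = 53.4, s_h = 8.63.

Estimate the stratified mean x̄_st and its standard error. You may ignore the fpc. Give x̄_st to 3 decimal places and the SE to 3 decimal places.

x̄_st = Σ W_h x̄_h = (1125·31.7 + 725·26.2 + 1475·63.1 + 1075·53.2 + 1325·53.4)/5725 = 48.15284
V̂(x̄_st) = Σ W_h² s_h²/n_h, with W_h = N_h/N and N = 5725:
  stratum Q1: (1125/5725)²·9.73²/166 = 0.0220228
  stratum Q2: (725/5725)²·8.68²/62 = 0.0194882
  stratum Q3: (1475/5725)²·19.00²/60 = 0.399382
  stratum Q4: (1075/5725)²·17.24²/188 = 0.055742
  stratum Q5: (1325/5725)²·8.63²/166 = 0.0240322
V̂(x̄_st) = 0.520668
SE(x̄_st) = √0.520668 = 0.721573

x̄_st ≈ 48.153, SE ≈ 0.722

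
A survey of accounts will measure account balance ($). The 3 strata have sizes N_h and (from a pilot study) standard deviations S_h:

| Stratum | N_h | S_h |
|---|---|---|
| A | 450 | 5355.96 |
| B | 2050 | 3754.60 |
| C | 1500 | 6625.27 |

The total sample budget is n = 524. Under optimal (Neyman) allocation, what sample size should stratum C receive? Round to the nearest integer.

Neyman allocation: n_h = n · N_h S_h / Σ N_i S_i, with n = 524.
  stratum A: N_h·S_h = 450·5355.96 = 2410182.00
  stratum B: N_h·S_h = 2050·3754.60 = 7696930.00
  stratum C: N_h·S_h = 1500·6625.27 = 9937905.00
Σ N_h S_h = 20045017.00
n for stratum C = 524·9937905.00/20045017.00 = 259.788 → 260

260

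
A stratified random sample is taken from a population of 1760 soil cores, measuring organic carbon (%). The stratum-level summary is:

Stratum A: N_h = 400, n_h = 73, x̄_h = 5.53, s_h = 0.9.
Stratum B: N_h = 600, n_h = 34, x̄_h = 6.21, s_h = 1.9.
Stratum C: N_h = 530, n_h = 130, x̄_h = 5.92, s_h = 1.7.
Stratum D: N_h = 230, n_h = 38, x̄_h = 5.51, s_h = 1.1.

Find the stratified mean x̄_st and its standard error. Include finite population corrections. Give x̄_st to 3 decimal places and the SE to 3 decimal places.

x̄_st = Σ W_h x̄_h = (400·5.53 + 600·6.21 + 530·5.92 + 230·5.51)/1760 = 5.87665
V̂(x̄_st) = Σ W_h² (1 − n_h/N_h) s_h²/n_h, with W_h = N_h/N and N = 1760:
  stratum A: (400/1760)²·(1 − 73/400)·0.9²/73 = 0.000468538
  stratum B: (600/1760)²·(1 − 34/600)·1.9²/34 = 0.0116405
  stratum C: (530/1760)²·(1 − 130/530)·1.7²/130 = 0.00152148
  stratum D: (230/1760)²·(1 − 38/230)·1.1²/38 = 0.000453947
V̂(x̄_st) = 0.0140844
SE(x̄_st) = √0.0140844 = 0.118678

x̄_st ≈ 5.877, SE ≈ 0.119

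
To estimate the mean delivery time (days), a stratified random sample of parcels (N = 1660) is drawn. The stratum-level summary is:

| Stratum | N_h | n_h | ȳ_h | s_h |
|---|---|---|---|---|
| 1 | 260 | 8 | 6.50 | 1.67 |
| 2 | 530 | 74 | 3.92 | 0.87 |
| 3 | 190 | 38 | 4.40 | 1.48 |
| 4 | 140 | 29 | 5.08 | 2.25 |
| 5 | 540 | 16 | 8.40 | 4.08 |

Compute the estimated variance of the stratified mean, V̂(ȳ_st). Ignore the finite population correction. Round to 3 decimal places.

V̂(ȳ_st) ≈ 0.122

V̂(ȳ_st) = Σ W_h² s_h²/n_h, with W_h = N_h/N and N = 1660:
  stratum 1: (260/1660)²·1.67²/8 = 0.00855211
  stratum 2: (530/1660)²·0.87²/74 = 0.00104266
  stratum 3: (190/1660)²·1.48²/38 = 0.000755146
  stratum 4: (140/1660)²·2.25²/29 = 0.00124167
  stratum 5: (540/1660)²·4.08²/16 = 0.110096
V̂(ȳ_st) = 0.121688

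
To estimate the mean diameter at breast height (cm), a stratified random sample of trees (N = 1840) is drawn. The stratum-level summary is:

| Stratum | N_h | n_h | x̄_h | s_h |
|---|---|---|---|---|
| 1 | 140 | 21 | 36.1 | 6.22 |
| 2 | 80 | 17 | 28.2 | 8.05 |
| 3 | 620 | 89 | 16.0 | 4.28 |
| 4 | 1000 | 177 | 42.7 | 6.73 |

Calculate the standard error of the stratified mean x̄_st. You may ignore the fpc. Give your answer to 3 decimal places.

SE(x̄_st) ≈ 0.342

V̂(x̄_st) = Σ W_h² s_h²/n_h, with W_h = N_h/N and N = 1840:
  stratum 1: (140/1840)²·6.22²/21 = 0.0106655
  stratum 2: (80/1840)²·8.05²/17 = 0.00720588
  stratum 3: (620/1840)²·4.28²/89 = 0.0233693
  stratum 4: (1000/1840)²·6.73²/177 = 0.0755825
V̂(x̄_st) = 0.116823
SE(x̄_st) = √0.116823 = 0.341794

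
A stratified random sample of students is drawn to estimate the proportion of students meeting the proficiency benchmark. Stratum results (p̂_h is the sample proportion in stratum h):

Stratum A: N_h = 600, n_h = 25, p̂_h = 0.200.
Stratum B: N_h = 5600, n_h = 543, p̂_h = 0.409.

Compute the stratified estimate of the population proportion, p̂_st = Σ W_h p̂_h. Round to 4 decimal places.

p̂_st ≈ 0.3888

N = 6200; stratum weights W_h = N_h/N.
p̂_st = Σ W_h p̂_h = (600·0.200 + 5600·0.409)/6200 = 0.38877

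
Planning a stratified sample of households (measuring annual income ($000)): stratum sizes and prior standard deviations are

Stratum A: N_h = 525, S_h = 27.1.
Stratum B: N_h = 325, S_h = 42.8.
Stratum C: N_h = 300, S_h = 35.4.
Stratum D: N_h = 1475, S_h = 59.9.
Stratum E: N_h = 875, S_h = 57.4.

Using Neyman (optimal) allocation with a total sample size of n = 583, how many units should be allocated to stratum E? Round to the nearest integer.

Neyman allocation: n_h = n · N_h S_h / Σ N_i S_i, with n = 583.
  stratum A: N_h·S_h = 525·27.1 = 14227.50
  stratum B: N_h·S_h = 325·42.8 = 13910.00
  stratum C: N_h·S_h = 300·35.4 = 10620.00
  stratum D: N_h·S_h = 1475·59.9 = 88352.50
  stratum E: N_h·S_h = 875·57.4 = 50225.00
Σ N_h S_h = 177335.00
n for stratum E = 583·50225.00/177335.00 = 165.118 → 165

165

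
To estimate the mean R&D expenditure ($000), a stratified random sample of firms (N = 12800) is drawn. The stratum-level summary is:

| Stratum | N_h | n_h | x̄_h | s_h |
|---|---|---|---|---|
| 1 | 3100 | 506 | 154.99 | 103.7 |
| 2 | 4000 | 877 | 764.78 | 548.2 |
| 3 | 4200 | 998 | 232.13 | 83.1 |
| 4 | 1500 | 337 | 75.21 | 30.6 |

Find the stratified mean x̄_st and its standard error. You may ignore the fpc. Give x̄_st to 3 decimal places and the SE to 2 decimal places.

x̄_st ≈ 361.512, SE ≈ 5.96

x̄_st = Σ W_h x̄_h = (3100·154.99 + 4000·764.78 + 4200·232.13 + 1500·75.21)/12800 = 361.51172
V̂(x̄_st) = Σ W_h² s_h²/n_h, with W_h = N_h/N and N = 12800:
  stratum 1: (3100/12800)²·103.7²/506 = 1.24655
  stratum 2: (4000/12800)²·548.2²/877 = 33.4641
  stratum 3: (4200/12800)²·83.1²/998 = 0.744989
  stratum 4: (1500/12800)²·30.6²/337 = 0.0381571
V̂(x̄_st) = 35.4937
SE(x̄_st) = √35.4937 = 5.95766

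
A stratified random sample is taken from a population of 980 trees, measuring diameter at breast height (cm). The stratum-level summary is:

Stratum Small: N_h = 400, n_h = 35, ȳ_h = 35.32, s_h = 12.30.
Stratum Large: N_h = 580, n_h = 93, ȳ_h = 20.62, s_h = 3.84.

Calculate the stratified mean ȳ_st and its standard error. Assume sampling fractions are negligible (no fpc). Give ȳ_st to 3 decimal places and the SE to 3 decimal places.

ȳ_st ≈ 26.620, SE ≈ 0.881

ȳ_st = Σ W_h ȳ_h = (400·35.32 + 580·20.62)/980 = 26.62000
V̂(ȳ_st) = Σ W_h² s_h²/n_h, with W_h = N_h/N and N = 980:
  stratum Small: (400/980)²·12.30²/35 = 0.720129
  stratum Large: (580/980)²·3.84²/93 = 0.0555371
V̂(ȳ_st) = 0.775666
SE(ȳ_st) = √0.775666 = 0.880719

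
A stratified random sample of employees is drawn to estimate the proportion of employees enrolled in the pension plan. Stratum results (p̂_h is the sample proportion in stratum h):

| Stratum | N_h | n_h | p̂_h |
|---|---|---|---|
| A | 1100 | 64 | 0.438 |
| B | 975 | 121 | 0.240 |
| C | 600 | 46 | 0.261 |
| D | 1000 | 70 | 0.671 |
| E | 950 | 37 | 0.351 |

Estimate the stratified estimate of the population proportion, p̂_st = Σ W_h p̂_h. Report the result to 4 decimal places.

p̂_st ≈ 0.4058

N = 4625; stratum weights W_h = N_h/N.
p̂_st = Σ W_h p̂_h = (1100·0.438 + 975·0.240 + 600·0.261 + 1000·0.671 + 950·0.351)/4625 = 0.40581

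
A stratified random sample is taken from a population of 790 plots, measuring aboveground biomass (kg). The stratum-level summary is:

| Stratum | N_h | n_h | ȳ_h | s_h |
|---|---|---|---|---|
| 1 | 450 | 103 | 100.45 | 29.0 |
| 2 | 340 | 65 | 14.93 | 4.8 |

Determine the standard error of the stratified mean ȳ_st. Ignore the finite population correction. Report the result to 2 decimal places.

SE(ȳ_st) ≈ 1.65

V̂(ȳ_st) = Σ W_h² s_h²/n_h, with W_h = N_h/N and N = 790:
  stratum 1: (450/790)²·29.0²/103 = 2.64929
  stratum 2: (340/790)²·4.8²/65 = 0.0656558
V̂(ȳ_st) = 2.71495
SE(ȳ_st) = √2.71495 = 1.64771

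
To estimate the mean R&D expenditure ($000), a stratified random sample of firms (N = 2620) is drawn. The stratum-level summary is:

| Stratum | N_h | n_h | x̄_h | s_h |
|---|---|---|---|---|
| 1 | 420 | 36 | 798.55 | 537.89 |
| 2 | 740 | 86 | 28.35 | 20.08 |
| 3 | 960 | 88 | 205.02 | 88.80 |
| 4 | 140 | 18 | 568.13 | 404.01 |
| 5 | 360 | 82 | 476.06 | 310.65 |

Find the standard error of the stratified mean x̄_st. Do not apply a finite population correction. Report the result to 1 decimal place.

V̂(x̄_st) = Σ W_h² s_h²/n_h, with W_h = N_h/N and N = 2620:
  stratum 1: (420/2620)²·537.89²/36 = 206.529
  stratum 2: (740/2620)²·20.08²/86 = 0.374016
  stratum 3: (960/2620)²·88.80²/88 = 12.0305
  stratum 4: (140/2620)²·404.01²/18 = 25.892
  stratum 5: (360/2620)²·310.65²/82 = 22.2193
V̂(x̄_st) = 267.045
SE(x̄_st) = √267.045 = 16.3415

SE(x̄_st) ≈ 16.3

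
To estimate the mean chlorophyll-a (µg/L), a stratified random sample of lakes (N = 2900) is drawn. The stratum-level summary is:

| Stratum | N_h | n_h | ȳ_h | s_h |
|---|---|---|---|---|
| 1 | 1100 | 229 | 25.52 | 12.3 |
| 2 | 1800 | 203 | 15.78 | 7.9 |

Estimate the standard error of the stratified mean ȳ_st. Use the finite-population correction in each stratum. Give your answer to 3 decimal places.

SE(ȳ_st) ≈ 0.425

V̂(ȳ_st) = Σ W_h² (1 − n_h/N_h) s_h²/n_h, with W_h = N_h/N and N = 2900:
  stratum 1: (1100/2900)²·(1 − 229/1100)·12.3²/229 = 0.0752644
  stratum 2: (1800/2900)²·(1 − 203/1800)·7.9²/203 = 0.105085
V̂(ȳ_st) = 0.180349
SE(ȳ_st) = √0.180349 = 0.424675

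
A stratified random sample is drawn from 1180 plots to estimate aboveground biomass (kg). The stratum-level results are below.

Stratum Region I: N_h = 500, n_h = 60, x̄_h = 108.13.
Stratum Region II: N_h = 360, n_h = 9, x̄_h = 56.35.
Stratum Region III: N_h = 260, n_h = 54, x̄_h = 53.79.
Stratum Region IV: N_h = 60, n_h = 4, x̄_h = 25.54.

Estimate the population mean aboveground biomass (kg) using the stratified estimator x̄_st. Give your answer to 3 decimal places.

N = Σ N_h = 1180. Stratum weights W_h = N_h/N.
x̄_st = (500·108.13 + 360·56.35 + 260·53.79 + 60·25.54) / 1180 = 76.16000

x̄_st ≈ 76.160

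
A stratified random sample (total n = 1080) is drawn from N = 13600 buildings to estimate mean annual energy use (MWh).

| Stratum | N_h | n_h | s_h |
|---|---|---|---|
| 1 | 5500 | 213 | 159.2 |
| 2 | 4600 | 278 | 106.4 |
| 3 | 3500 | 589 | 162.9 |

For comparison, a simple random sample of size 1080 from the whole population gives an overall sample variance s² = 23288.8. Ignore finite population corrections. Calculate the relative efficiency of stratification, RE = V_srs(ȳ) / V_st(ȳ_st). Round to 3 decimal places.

RE ≈ 0.796

V̂(ȳ_st) = Σ W_h² s_h²/n_h, with W_h = N_h/N and N = 13600:
  stratum 1: (5500/13600)²·159.2²/213 = 19.4605
  stratum 2: (4600/13600)²·106.4²/278 = 4.65882
  stratum 3: (3500/13600)²·162.9²/589 = 2.98391
V_st = 27.1032
V_srs = s²/n = 23288.8/1080 = 21.5637
Relative efficiency = V_srs / V_st = 21.5637/27.1032 = 0.7956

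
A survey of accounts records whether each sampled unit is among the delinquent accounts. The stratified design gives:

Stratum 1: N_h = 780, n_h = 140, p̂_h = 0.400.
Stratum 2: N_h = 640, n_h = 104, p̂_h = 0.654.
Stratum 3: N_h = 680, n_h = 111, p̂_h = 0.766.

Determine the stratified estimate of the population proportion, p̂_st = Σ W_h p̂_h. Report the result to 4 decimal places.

N = 2100; stratum weights W_h = N_h/N.
p̂_st = Σ W_h p̂_h = (780·0.400 + 640·0.654 + 680·0.766)/2100 = 0.59592

p̂_st ≈ 0.5959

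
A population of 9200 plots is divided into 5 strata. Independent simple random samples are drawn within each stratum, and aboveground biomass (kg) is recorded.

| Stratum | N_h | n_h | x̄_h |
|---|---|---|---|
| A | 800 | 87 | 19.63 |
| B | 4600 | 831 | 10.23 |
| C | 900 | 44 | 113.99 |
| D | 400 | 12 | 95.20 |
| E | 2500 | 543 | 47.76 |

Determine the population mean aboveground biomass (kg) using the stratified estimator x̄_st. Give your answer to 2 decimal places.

x̄_st ≈ 35.09

N = Σ N_h = 9200. Stratum weights W_h = N_h/N.
x̄_st = (800·19.63 + 4600·10.23 + 900·113.99 + 400·95.20 + 2500·47.76) / 9200 = 35.0905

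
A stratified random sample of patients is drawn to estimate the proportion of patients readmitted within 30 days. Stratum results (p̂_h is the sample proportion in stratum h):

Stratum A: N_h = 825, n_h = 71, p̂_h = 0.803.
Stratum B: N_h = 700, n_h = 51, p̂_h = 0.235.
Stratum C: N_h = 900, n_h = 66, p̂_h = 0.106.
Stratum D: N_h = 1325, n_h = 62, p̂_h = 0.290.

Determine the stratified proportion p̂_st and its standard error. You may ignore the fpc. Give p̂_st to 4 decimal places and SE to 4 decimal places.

N = 3750; stratum weights W_h = N_h/N.
p̂_st = Σ W_h p̂_h = (825·0.803 + 700·0.235 + 900·0.106 + 1325·0.290)/3750 = 0.34843
V̂(p̂_st) = Σ W_h² p̂_h(1−p̂_h)/(n_h−1):
  stratum A: (825/3750)²·0.803·0.197/70 = 0.000109378
  stratum B: (700/3750)²·0.235·0.765/50 = 0.000125283
  stratum C: (900/3750)²·0.106·0.894/65 = 8.39755e-05
  stratum D: (1325/3750)²·0.290·0.710/61 = 0.000421401
V̂(p̂_st) = 0.000740038; SE = √V̂ = 0.0272036

p̂_st ≈ 0.3484, SE ≈ 0.0272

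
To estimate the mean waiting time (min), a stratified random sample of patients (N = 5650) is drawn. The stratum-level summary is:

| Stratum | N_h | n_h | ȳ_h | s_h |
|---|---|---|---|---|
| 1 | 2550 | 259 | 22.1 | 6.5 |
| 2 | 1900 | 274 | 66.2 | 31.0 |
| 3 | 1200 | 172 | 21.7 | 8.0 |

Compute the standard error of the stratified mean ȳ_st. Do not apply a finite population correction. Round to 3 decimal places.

V̂(ȳ_st) = Σ W_h² s_h²/n_h, with W_h = N_h/N and N = 5650:
  stratum 1: (2550/5650)²·6.5²/259 = 0.0332285
  stratum 2: (1900/5650)²·31.0²/274 = 0.396628
  stratum 3: (1200/5650)²·8.0²/172 = 0.0167848
V̂(ȳ_st) = 0.446641
SE(ȳ_st) = √0.446641 = 0.668312

SE(ȳ_st) ≈ 0.668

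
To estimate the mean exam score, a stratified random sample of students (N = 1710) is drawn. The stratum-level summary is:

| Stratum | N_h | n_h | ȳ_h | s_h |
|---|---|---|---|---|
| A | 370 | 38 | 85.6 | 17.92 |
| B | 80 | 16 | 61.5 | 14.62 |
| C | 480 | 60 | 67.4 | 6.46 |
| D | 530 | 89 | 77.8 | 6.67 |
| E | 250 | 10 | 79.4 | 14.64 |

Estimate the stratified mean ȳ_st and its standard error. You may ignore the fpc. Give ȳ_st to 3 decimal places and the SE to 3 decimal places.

ȳ_st ≈ 76.040, SE ≈ 0.993

ȳ_st = Σ W_h ȳ_h = (370·85.6 + 80·61.5 + 480·67.4 + 530·77.8 + 250·79.4)/1710 = 76.03977
V̂(ȳ_st) = Σ W_h² s_h²/n_h, with W_h = N_h/N and N = 1710:
  stratum A: (370/1710)²·17.92²/38 = 0.395643
  stratum B: (80/1710)²·14.62²/16 = 0.029239
  stratum C: (480/1710)²·6.46²/60 = 0.054803
  stratum D: (530/1710)²·6.67²/89 = 0.0480199
  stratum E: (250/1710)²·14.64²/10 = 0.45811
V̂(ȳ_st) = 0.985815
SE(ȳ_st) = √0.985815 = 0.992882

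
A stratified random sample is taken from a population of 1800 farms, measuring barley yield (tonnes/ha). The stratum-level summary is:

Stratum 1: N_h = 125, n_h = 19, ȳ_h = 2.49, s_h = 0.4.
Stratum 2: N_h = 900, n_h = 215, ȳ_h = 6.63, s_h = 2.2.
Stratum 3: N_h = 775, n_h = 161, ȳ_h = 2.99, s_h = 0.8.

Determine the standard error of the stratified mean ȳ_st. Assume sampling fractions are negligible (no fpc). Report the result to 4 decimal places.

SE(ȳ_st) ≈ 0.0800

V̂(ȳ_st) = Σ W_h² s_h²/n_h, with W_h = N_h/N and N = 1800:
  stratum 1: (125/1800)²·0.4²/19 = 4.06108e-05
  stratum 2: (900/1800)²·2.2²/215 = 0.00562791
  stratum 3: (775/1800)²·0.8²/161 = 0.000736907
V̂(ȳ_st) = 0.00640542
SE(ȳ_st) = √0.00640542 = 0.0800339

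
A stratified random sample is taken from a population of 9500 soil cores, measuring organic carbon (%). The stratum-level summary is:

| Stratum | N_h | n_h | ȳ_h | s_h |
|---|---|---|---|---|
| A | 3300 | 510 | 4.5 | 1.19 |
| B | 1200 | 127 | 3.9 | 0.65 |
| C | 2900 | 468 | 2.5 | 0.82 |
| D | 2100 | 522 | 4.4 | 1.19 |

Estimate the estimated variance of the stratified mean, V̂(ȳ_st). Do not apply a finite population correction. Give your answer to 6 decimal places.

V̂(ȳ_st) ≈ 0.000655

V̂(ȳ_st) = Σ W_h² s_h²/n_h, with W_h = N_h/N and N = 9500:
  stratum A: (3300/9500)²·1.19²/510 = 0.000335046
  stratum B: (1200/9500)²·0.65²/127 = 5.30809e-05
  stratum C: (2900/9500)²·0.82²/468 = 0.000133885
  stratum D: (2100/9500)²·1.19²/522 = 0.000132561
V̂(ȳ_st) = 0.000654572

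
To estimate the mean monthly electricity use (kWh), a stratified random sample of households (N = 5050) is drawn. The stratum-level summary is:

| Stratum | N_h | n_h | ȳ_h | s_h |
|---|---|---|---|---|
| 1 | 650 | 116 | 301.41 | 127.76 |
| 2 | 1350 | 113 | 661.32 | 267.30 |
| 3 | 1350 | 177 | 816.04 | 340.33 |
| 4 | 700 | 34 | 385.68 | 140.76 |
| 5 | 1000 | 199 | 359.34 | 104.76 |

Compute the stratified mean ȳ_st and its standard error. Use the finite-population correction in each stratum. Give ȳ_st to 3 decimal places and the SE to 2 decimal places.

ȳ_st ≈ 558.350, SE ≈ 9.82

ȳ_st = Σ W_h ȳ_h = (650·301.41 + 1350·661.32 + 1350·816.04 + 700·385.68 + 1000·359.34)/5050 = 558.35020
V̂(ȳ_st) = Σ W_h² (1 − n_h/N_h) s_h²/n_h, with W_h = N_h/N and N = 5050:
  stratum 1: (650/5050)²·(1 − 116/650)·127.76²/116 = 1.91515
  stratum 2: (1350/5050)²·(1 − 113/1350)·267.30²/113 = 41.4038
  stratum 3: (1350/5050)²·(1 − 177/1350)·340.33²/177 = 40.6328
  stratum 4: (700/5050)²·(1 − 34/700)·140.76²/34 = 10.6529
  stratum 5: (1000/5050)²·(1 − 199/1000)·104.76²/199 = 1.73216
V̂(ȳ_st) = 96.3368
SE(ȳ_st) = √96.3368 = 9.81513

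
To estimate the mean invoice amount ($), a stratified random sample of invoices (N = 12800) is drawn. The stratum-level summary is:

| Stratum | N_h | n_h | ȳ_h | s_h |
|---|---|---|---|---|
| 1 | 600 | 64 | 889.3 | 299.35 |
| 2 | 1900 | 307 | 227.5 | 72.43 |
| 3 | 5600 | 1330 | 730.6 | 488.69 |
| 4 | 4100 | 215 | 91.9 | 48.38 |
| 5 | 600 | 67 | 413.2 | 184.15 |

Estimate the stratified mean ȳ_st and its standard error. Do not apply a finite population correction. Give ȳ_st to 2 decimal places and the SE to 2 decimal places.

ȳ_st = Σ W_h ȳ_h = (600·889.3 + 1900·227.5 + 5600·730.6 + 4100·91.9 + 600·413.2)/12800 = 443.89844
V̂(ȳ_st) = Σ W_h² s_h²/n_h, with W_h = N_h/N and N = 12800:
  stratum 1: (600/12800)²·299.35²/64 = 3.07653
  stratum 2: (1900/12800)²·72.43²/307 = 0.376518
  stratum 3: (5600/12800)²·488.69²/1330 = 34.3694
  stratum 4: (4100/12800)²·48.38²/215 = 1.11697
  stratum 5: (600/12800)²·184.15²/67 = 1.11212
V̂(ȳ_st) = 40.0515
SE(ȳ_st) = √40.0515 = 6.32862

ȳ_st ≈ 443.90, SE ≈ 6.33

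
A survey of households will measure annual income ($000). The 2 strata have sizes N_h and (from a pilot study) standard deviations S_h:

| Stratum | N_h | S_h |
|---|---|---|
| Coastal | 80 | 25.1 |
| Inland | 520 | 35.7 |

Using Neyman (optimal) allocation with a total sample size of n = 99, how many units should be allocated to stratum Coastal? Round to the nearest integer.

Neyman allocation: n_h = n · N_h S_h / Σ N_i S_i, with n = 99.
  stratum Coastal: N_h·S_h = 80·25.1 = 2008.00
  stratum Inland: N_h·S_h = 520·35.7 = 18564.00
Σ N_h S_h = 20572.00
n for stratum Coastal = 99·2008.00/20572.00 = 9.663 → 10

10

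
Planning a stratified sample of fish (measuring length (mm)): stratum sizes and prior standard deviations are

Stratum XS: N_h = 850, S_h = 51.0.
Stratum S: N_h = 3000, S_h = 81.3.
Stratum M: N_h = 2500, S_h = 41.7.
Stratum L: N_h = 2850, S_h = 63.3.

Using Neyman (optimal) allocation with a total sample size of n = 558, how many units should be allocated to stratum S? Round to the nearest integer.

238

Neyman allocation: n_h = n · N_h S_h / Σ N_i S_i, with n = 558.
  stratum XS: N_h·S_h = 850·51.0 = 43350.00
  stratum S: N_h·S_h = 3000·81.3 = 243900.00
  stratum M: N_h·S_h = 2500·41.7 = 104250.00
  stratum L: N_h·S_h = 2850·63.3 = 180405.00
Σ N_h S_h = 571905.00
n for stratum S = 558·243900.00/571905.00 = 237.970 → 238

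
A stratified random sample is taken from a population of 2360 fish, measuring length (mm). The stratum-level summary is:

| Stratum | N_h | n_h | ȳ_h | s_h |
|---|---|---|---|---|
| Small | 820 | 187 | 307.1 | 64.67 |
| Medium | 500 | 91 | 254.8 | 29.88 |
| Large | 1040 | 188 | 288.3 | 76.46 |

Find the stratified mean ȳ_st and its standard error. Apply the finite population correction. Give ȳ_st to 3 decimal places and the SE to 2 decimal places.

ȳ_st ≈ 287.735, SE ≈ 2.72

ȳ_st = Σ W_h ȳ_h = (820·307.1 + 500·254.8 + 1040·288.3)/2360 = 287.73475
V̂(ȳ_st) = Σ W_h² (1 − n_h/N_h) s_h²/n_h, with W_h = N_h/N and N = 2360:
  stratum Small: (820/2360)²·(1 − 187/820)·64.67²/187 = 2.08429
  stratum Medium: (500/2360)²·(1 − 91/500)·29.88²/91 = 0.360238
  stratum Large: (1040/2360)²·(1 − 188/1040)·76.46²/188 = 4.9472
V̂(ȳ_st) = 7.39173
SE(ȳ_st) = √7.39173 = 2.71877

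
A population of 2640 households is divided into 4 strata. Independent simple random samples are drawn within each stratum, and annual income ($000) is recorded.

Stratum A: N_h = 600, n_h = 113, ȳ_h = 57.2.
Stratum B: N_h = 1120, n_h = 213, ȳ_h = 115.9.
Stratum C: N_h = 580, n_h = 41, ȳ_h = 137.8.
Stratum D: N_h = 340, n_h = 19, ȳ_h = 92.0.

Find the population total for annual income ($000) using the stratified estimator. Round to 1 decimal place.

τ̂_st ≈ 275332.0

τ̂_st = Σ N_h ȳ_h = 600·57.2 + 1120·115.9 + 580·137.8 + 340·92.0 = 275332.0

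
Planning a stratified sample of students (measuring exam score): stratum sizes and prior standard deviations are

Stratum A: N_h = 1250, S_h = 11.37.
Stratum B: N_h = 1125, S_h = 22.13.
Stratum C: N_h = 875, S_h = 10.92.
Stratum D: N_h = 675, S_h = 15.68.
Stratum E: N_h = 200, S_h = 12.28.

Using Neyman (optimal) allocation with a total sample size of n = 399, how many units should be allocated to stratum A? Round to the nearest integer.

92

Neyman allocation: n_h = n · N_h S_h / Σ N_i S_i, with n = 399.
  stratum A: N_h·S_h = 1250·11.37 = 14212.50
  stratum B: N_h·S_h = 1125·22.13 = 24896.25
  stratum C: N_h·S_h = 875·10.92 = 9555.00
  stratum D: N_h·S_h = 675·15.68 = 10584.00
  stratum E: N_h·S_h = 200·12.28 = 2456.00
Σ N_h S_h = 61703.75
n for stratum A = 399·14212.50/61703.75 = 91.903 → 92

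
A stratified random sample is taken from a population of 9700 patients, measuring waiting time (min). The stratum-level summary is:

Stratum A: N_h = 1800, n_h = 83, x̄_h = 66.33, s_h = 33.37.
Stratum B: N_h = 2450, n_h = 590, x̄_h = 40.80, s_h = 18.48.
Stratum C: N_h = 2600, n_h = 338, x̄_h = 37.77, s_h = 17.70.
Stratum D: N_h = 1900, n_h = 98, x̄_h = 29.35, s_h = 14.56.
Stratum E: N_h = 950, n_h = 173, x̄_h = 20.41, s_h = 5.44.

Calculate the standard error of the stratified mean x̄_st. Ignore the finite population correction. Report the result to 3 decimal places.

SE(x̄_st) ≈ 0.806

V̂(x̄_st) = Σ W_h² s_h²/n_h, with W_h = N_h/N and N = 9700:
  stratum A: (1800/9700)²·33.37²/83 = 0.461993
  stratum B: (2450/9700)²·18.48²/590 = 0.0369267
  stratum C: (2600/9700)²·17.70²/338 = 0.0665937
  stratum D: (1900/9700)²·14.56²/98 = 0.0829966
  stratum E: (950/9700)²·5.44²/173 = 0.0016408
V̂(x̄_st) = 0.650151
SE(x̄_st) = √0.650151 = 0.80632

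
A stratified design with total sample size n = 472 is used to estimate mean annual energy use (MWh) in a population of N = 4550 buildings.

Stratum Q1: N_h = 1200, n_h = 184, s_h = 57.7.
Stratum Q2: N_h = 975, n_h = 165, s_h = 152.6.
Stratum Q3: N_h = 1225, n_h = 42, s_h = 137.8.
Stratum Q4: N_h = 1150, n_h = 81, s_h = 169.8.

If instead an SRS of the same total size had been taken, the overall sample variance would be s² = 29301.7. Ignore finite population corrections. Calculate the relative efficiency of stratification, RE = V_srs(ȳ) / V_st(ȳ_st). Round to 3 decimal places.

RE ≈ 0.982

V̂(ȳ_st) = Σ W_h² s_h²/n_h, with W_h = N_h/N and N = 4550:
  stratum Q1: (1200/4550)²·57.7²/184 = 1.25856
  stratum Q2: (975/4550)²·152.6²/165 = 6.48055
  stratum Q3: (1225/4550)²·137.8²/42 = 32.7717
  stratum Q4: (1150/4550)²·169.8²/81 = 22.7386
V_st = 63.2493
V_srs = s²/n = 29301.7/472 = 62.0799
Relative efficiency = V_srs / V_st = 62.0799/63.2493 = 0.9815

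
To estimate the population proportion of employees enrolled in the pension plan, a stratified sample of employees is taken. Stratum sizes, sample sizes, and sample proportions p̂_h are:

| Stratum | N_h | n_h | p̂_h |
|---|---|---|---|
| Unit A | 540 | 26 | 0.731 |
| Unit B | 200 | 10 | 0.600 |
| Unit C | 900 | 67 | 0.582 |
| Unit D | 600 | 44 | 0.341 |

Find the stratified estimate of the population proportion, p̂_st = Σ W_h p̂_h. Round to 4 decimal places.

p̂_st ≈ 0.5550

N = 2240; stratum weights W_h = N_h/N.
p̂_st = Σ W_h p̂_h = (540·0.731 + 200·0.600 + 900·0.582 + 600·0.341)/2240 = 0.55497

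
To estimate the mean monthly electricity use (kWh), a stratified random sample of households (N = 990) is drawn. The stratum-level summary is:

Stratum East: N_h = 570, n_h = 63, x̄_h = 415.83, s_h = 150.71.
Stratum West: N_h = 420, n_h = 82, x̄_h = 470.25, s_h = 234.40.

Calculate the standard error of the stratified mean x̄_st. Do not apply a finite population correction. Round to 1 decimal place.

V̂(x̄_st) = Σ W_h² s_h²/n_h, with W_h = N_h/N and N = 990:
  stratum East: (570/990)²·150.71²/63 = 119.515
  stratum West: (420/990)²·234.40²/82 = 120.595
V̂(x̄_st) = 240.11
SE(x̄_st) = √240.11 = 15.4955

SE(x̄_st) ≈ 15.5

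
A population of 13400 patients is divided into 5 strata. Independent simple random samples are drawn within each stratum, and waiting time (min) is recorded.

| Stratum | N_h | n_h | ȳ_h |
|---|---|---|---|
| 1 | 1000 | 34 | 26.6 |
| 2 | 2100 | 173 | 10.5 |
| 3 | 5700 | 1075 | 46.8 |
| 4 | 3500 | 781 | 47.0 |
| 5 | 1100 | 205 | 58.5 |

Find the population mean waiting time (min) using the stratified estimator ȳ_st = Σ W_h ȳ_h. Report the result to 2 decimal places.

ȳ_st ≈ 40.62

N = Σ N_h = 13400. Stratum weights W_h = N_h/N.
ȳ_st = (1000·26.6 + 2100·10.5 + 5700·46.8 + 3500·47.0 + 1100·58.5) / 13400 = 40.6164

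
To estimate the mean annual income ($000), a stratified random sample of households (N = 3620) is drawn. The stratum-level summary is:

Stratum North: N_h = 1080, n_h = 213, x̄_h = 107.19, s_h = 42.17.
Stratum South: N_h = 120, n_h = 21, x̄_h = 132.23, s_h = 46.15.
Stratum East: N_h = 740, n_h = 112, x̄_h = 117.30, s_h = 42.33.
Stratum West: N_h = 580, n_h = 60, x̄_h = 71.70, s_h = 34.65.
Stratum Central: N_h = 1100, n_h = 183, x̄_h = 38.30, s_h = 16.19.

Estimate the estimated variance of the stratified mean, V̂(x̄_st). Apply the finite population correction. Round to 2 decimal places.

V̂(x̄_st) ≈ 1.83

V̂(x̄_st) = Σ W_h² (1 − n_h/N_h) s_h²/n_h, with W_h = N_h/N and N = 3620:
  stratum North: (1080/3620)²·(1 − 213/1080)·42.17²/213 = 0.596559
  stratum South: (120/3620)²·(1 − 21/120)·46.15²/21 = 0.091944
  stratum East: (740/3620)²·(1 − 112/740)·42.33²/112 = 0.567352
  stratum West: (580/3620)²·(1 − 60/580)·34.65²/60 = 0.460542
  stratum Central: (1100/3620)²·(1 − 183/1100)·16.19²/183 = 0.110252
V̂(x̄_st) = 1.82665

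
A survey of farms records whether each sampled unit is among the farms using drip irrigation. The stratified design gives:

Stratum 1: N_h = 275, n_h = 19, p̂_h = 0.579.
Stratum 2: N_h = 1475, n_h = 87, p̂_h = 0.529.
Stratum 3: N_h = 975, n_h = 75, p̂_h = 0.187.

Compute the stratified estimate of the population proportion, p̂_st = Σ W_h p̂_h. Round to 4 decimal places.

N = 2725; stratum weights W_h = N_h/N.
p̂_st = Σ W_h p̂_h = (275·0.579 + 1475·0.529 + 975·0.187)/2725 = 0.41168

p̂_st ≈ 0.4117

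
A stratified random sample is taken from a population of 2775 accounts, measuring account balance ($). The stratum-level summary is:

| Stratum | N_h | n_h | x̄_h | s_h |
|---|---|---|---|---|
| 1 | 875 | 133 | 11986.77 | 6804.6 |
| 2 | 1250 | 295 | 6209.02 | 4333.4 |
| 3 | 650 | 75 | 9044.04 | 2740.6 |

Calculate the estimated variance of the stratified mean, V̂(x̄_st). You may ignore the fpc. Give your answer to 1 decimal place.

V̂(x̄_st) = Σ W_h² s_h²/n_h, with W_h = N_h/N and N = 2775:
  stratum 1: (875/2775)²·6804.6²/133 = 34613.4
  stratum 2: (1250/2775)²·4333.4²/295 = 12916
  stratum 3: (650/2775)²·2740.6²/75 = 5494.53
V̂(x̄_st) = 53023.9

V̂(x̄_st) ≈ 53023.9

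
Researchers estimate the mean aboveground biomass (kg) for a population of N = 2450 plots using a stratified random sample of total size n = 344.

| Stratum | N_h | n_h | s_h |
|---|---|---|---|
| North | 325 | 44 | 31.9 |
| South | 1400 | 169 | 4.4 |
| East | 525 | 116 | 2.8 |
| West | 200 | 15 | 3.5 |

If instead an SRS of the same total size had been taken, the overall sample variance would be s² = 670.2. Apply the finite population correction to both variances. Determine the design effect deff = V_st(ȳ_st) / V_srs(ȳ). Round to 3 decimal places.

deff ≈ 0.234

V̂(ȳ_st) = Σ W_h² (1 − n_h/N_h) s_h²/n_h, with W_h = N_h/N and N = 2450:
  stratum North: (325/2450)²·(1 − 44/325)·31.9²/44 = 0.351873
  stratum South: (1400/2450)²·(1 − 169/1400)·4.4²/169 = 0.0328907
  stratum East: (525/2450)²·(1 − 116/525)·2.8²/116 = 0.00241773
  stratum West: (200/2450)²·(1 − 15/200)·3.5²/15 = 0.00503401
V_st = 0.392216
V_srs = (1 − 344/2450)·670.2/344 = 1.6747
deff = V_st / V_srs = 0.392216/1.6747 = 0.2342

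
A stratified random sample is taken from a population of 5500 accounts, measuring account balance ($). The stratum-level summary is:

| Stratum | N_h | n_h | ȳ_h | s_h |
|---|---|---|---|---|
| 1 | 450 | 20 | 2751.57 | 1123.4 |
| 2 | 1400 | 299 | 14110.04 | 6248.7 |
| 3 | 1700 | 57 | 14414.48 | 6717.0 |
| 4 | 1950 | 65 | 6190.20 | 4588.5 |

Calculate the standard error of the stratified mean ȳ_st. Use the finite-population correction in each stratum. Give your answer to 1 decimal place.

V̂(ȳ_st) = Σ W_h² (1 − n_h/N_h) s_h²/n_h, with W_h = N_h/N and N = 5500:
  stratum 1: (450/5500)²·(1 − 20/450)·1123.4²/20 = 403.64
  stratum 2: (1400/5500)²·(1 − 299/1400)·6248.7²/299 = 6654.24
  stratum 3: (1700/5500)²·(1 − 57/1700)·6717.0²/57 = 73086.5
  stratum 4: (1950/5500)²·(1 − 65/1950)·4588.5²/65 = 39359.4
V̂(ȳ_st) = 119504
SE(ȳ_st) = √119504 = 345.693

SE(ȳ_st) ≈ 345.7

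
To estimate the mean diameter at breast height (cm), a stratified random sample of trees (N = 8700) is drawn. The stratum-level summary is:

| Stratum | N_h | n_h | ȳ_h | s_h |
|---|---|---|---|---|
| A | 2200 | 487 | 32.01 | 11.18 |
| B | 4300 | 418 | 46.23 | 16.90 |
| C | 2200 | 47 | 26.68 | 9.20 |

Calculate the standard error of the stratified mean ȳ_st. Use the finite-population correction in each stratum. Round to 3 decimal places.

SE(ȳ_st) ≈ 0.526

V̂(ȳ_st) = Σ W_h² (1 − n_h/N_h) s_h²/n_h, with W_h = N_h/N and N = 8700:
  stratum A: (2200/8700)²·(1 − 487/2200)·11.18²/487 = 0.012779
  stratum B: (4300/8700)²·(1 − 418/4300)·16.90²/418 = 0.150689
  stratum C: (2200/8700)²·(1 − 47/2200)·9.20²/47 = 0.112695
V̂(ȳ_st) = 0.276164
SE(ȳ_st) = √0.276164 = 0.525513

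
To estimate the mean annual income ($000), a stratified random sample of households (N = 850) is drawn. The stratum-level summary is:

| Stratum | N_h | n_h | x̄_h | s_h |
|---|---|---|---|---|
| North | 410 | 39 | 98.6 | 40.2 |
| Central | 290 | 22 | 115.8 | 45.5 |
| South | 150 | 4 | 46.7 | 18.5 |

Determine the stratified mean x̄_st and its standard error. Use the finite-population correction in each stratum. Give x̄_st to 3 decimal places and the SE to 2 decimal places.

x̄_st ≈ 95.309, SE ≈ 4.63

x̄_st = Σ W_h x̄_h = (410·98.6 + 290·115.8 + 150·46.7)/850 = 95.30941
V̂(x̄_st) = Σ W_h² (1 − n_h/N_h) s_h²/n_h, with W_h = N_h/N and N = 850:
  stratum North: (410/850)²·(1 − 39/410)·40.2²/39 = 8.72383
  stratum Central: (290/850)²·(1 − 22/290)·45.5²/22 = 10.1227
  stratum South: (150/850)²·(1 − 4/150)·18.5²/4 = 2.59352
V̂(x̄_st) = 21.44
SE(x̄_st) = √21.44 = 4.63034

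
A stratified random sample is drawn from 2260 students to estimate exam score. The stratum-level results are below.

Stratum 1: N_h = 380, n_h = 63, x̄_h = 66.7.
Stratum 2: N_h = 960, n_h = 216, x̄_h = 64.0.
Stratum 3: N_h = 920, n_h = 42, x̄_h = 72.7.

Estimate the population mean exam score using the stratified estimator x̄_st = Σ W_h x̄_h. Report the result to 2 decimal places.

N = Σ N_h = 2260. Stratum weights W_h = N_h/N.
x̄_st = (380·66.7 + 960·64.0 + 920·72.7) / 2260 = 67.9956

x̄_st ≈ 68.00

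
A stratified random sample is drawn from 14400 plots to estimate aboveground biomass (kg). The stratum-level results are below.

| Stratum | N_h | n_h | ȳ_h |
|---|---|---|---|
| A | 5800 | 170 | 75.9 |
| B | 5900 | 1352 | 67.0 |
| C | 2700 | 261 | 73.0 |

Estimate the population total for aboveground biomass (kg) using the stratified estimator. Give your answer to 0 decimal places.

τ̂_st = Σ N_h ȳ_h = 5800·75.9 + 5900·67.0 + 2700·73.0 = 1032620

τ̂_st ≈ 1032620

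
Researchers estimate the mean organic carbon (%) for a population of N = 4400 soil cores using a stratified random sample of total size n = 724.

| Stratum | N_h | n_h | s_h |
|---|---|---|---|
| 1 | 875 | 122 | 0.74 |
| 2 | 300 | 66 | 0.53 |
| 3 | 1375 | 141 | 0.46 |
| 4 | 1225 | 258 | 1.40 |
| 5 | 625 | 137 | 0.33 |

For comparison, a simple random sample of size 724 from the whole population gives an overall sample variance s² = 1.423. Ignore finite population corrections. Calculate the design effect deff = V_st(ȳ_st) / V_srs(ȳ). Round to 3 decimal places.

V̂(ȳ_st) = Σ W_h² s_h²/n_h, with W_h = N_h/N and N = 4400:
  stratum 1: (875/4400)²·0.74²/122 = 0.000177507
  stratum 2: (300/4400)²·0.53²/66 = 1.97854e-05
  stratum 3: (1375/4400)²·0.46²/141 = 0.000146554
  stratum 4: (1225/4400)²·1.40²/258 = 0.000588848
  stratum 5: (625/4400)²·0.33²/137 = 1.60384e-05
V_st = 0.000948732
V_srs = s²/n = 1.423/724 = 0.00196547
deff = V_st / V_srs = 0.000948732/0.00196547 = 0.4827

deff ≈ 0.483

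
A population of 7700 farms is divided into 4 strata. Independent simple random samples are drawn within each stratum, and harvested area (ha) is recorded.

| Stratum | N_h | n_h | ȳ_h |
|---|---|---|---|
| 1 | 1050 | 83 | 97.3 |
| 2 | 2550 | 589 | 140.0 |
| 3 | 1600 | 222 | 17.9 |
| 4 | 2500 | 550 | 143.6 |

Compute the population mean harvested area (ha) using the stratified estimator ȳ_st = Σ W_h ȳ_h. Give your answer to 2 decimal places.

N = Σ N_h = 7700. Stratum weights W_h = N_h/N.
ȳ_st = (1050·97.3 + 2550·140.0 + 1600·17.9 + 2500·143.6) / 7700 = 109.9747

ȳ_st ≈ 109.97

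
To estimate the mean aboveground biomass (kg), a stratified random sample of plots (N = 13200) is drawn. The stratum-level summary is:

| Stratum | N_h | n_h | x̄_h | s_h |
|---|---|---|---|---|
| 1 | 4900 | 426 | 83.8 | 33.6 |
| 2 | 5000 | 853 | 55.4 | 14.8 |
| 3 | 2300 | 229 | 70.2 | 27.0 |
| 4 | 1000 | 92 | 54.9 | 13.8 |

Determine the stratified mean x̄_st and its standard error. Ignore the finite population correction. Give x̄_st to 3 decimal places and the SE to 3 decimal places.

x̄_st = Σ W_h x̄_h = (4900·83.8 + 5000·55.4 + 2300·70.2 + 1000·54.9)/13200 = 68.48333
V̂(x̄_st) = Σ W_h² s_h²/n_h, with W_h = N_h/N and N = 13200:
  stratum 1: (4900/13200)²·33.6²/426 = 0.365185
  stratum 2: (5000/13200)²·14.8²/853 = 0.036844
  stratum 3: (2300/13200)²·27.0²/229 = 0.0966496
  stratum 4: (1000/13200)²·13.8²/92 = 0.0118802
V̂(x̄_st) = 0.510559
SE(x̄_st) = √0.510559 = 0.714534

x̄_st ≈ 68.483, SE ≈ 0.715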